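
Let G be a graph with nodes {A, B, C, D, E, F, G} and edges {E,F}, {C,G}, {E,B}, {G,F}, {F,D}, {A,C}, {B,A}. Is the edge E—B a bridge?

After removing E—B, the path E-F-G-C-A-B still connects them, so the edge is not a bridge.

No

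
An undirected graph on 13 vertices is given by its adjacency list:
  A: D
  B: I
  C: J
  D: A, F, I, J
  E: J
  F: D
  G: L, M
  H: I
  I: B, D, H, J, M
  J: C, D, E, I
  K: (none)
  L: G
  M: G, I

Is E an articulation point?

No

Deleting E leaves 2 components (was 2), so E is not a cut vertex.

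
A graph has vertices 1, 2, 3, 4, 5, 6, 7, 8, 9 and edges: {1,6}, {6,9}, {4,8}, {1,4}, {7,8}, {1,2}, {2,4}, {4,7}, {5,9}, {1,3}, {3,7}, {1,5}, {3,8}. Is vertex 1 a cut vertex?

Deleting 1 raises the number of components from 1 to 2, so 1 is a cut vertex.

Yes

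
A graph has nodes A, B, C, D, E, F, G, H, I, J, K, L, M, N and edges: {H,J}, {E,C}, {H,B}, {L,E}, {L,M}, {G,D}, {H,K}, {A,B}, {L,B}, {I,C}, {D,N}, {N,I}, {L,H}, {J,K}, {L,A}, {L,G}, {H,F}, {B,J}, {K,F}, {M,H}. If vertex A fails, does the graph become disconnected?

Deleting A leaves 1 component (was 1) (its neighbors B, L remain connected to each other), so A is not a cut vertex.

No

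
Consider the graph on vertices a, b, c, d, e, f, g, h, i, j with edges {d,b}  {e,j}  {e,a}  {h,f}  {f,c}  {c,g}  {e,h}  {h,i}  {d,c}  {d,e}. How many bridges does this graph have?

5

The edges on the cycle d-e-h-f-c-d are not bridges since each lies on that cycle.
But removing e—a disconnects e from a; removing d—b disconnects d from b; removing e—j disconnects e from j; removing h—i disconnects h from i — these are bridges.
In total 5 edges are bridges.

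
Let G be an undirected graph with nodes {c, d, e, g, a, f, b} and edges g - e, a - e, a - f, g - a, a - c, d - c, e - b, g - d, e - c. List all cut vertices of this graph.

a, e

Removing a increases the component count from 1 to 2, so a is a cut vertex.
Removing e increases the component count from 1 to 2, so e is a cut vertex.
By contrast removing b leaves 1 component; it is not a cut vertex. No other vertex is a cut vertex either.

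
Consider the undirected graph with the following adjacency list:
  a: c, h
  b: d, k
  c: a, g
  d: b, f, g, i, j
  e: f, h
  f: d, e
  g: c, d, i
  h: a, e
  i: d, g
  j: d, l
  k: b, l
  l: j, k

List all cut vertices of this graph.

Removing d increases the component count from 1 to 2, so d is a cut vertex.
By contrast removing f leaves 1 component; it is not a cut vertex. No other vertex is a cut vertex either.

d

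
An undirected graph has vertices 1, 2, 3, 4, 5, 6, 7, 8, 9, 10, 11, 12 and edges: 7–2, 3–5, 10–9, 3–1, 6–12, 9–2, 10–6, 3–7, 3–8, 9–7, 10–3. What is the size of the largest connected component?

11 is isolated — a component by itself.
4 is isolated — a component by itself.
Starting from 1 we can reach 1, 2, 3, 5, 6, 7, 8, 9, 10, 12. That is one component of size 10.
The largest has 10 vertices.

10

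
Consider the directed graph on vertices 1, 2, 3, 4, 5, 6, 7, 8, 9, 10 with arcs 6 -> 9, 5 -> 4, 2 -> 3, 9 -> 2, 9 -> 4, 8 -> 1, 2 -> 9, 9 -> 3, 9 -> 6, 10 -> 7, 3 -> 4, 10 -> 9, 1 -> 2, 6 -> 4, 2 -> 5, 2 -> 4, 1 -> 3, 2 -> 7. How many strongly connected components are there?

8

{2, 6, 9} are all mutually reachable — one SCC of size 3.
{1} is an SCC by itself.
{10} is an SCC by itself.
{7} is an SCC by itself.
{5} is an SCC by itself.
(and 3 more singleton SCCs)
That gives 8 strongly connected components.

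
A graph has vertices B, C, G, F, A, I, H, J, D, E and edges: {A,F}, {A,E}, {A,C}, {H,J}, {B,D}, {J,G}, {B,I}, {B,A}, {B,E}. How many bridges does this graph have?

6

The edges on the cycle B-A-E-B are not bridges since each lies on that cycle.
But removing I-B disconnects I from B; removing J-G disconnects J from G; removing D-B disconnects D from B; removing J-H disconnects J from H — these are bridges.
In total 6 edges are bridges.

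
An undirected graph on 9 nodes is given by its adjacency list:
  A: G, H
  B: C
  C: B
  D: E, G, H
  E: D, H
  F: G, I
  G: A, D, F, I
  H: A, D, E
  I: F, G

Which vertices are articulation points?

Removing G increases the component count from 2 to 3, so G is a cut vertex.
By contrast removing D leaves 2 components; it is not a cut vertex. No other vertex is a cut vertex either.

G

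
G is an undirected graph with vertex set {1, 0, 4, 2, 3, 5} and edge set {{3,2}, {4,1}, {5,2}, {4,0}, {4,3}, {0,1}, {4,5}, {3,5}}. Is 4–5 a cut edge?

After removing 4–5, the path 4-3-5 still connects them, so the edge is not a bridge.

No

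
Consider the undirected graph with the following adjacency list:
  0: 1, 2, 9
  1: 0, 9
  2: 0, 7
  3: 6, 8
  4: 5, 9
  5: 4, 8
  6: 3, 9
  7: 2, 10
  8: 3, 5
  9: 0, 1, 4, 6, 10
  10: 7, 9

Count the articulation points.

Removing 9 increases the component count from 1 to 2, so 9 is a cut vertex.
By contrast removing 7 leaves 1 component; it is not a cut vertex. No other vertex is a cut vertex either.

1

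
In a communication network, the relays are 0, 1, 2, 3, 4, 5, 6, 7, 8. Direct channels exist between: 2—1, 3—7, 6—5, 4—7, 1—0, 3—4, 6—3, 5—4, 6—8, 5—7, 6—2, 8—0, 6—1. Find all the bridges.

The edges on the cycle 6-8-0-1-6 are not bridges since each lies on that cycle.
Every edge lies on some cycle, so there are no bridges.

none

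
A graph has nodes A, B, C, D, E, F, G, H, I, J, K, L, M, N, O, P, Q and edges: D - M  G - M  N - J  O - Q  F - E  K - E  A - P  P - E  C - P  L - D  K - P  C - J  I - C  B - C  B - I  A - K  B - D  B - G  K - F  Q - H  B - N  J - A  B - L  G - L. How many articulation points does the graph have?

2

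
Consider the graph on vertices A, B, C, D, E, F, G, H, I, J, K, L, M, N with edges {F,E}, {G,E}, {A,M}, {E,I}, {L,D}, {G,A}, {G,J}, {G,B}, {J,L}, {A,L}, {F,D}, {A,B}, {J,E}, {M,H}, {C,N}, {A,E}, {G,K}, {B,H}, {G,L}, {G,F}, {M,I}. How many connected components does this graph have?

2

Starting from C we can reach C, N. That is one component of size 2.
Starting from A we can reach A, B, D, E, F, G, H, I, J, K, L, M. That is one component of size 12.
Total: 2 components.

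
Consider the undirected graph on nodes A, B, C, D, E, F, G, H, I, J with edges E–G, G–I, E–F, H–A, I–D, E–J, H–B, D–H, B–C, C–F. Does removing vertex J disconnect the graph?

No

Deleting J leaves 1 component (was 1), so J is not a cut vertex.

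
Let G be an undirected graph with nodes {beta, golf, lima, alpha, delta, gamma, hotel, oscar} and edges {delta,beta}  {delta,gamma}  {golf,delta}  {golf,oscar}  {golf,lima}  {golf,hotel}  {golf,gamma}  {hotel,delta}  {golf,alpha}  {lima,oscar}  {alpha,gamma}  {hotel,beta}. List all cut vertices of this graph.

golf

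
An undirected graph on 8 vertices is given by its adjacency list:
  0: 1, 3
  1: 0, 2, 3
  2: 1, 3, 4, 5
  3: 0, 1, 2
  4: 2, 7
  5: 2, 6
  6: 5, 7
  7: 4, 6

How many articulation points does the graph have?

Removing 2 increases the component count from 1 to 2, so 2 is a cut vertex.
By contrast removing 6 leaves 1 component; it is not a cut vertex. No other vertex is a cut vertex either.

1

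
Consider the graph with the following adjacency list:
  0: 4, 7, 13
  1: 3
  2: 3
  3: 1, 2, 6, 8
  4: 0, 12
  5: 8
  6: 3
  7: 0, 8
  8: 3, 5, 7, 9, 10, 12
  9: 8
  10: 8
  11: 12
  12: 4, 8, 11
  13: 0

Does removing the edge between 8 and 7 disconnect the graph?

After removing 8-7, the path 8-12-4-0-7 still connects them, so the edge is not a bridge.

No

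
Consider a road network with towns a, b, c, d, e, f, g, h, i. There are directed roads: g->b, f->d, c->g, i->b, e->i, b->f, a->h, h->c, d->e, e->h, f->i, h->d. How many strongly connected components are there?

2

{b, c, d, e, f, g, h, i} are all mutually reachable — one SCC of size 8.
{a} is an SCC by itself.
That gives 2 strongly connected components.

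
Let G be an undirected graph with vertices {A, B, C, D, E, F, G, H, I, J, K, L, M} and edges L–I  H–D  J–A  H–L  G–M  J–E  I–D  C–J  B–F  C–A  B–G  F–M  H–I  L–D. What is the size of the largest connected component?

K is isolated — a component by itself.
Starting from B we can reach B, F, G, M. That is one component of size 4.
Starting from D we can reach D, H, I, L. That is one component of size 4.
Starting from A we can reach A, C, E, J. That is one component of size 4.
The largest has 4 vertices.

4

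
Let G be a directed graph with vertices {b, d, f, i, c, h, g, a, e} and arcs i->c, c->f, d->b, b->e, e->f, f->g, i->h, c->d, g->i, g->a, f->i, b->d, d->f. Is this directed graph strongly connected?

No

There is no directed path from h to g, so the graph is not strongly connected.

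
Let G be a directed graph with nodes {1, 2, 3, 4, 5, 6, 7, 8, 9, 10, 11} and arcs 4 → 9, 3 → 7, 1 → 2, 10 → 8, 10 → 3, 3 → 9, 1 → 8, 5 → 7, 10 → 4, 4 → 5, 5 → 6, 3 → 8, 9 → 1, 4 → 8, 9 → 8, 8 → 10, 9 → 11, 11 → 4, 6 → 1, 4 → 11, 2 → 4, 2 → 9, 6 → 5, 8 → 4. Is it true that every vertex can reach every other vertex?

No

There is no directed path from 7 to 4, so the graph is not strongly connected.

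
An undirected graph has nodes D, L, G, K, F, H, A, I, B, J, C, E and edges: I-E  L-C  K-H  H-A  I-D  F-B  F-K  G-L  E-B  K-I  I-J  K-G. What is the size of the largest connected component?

12

Starting from A we can reach A, B, C, D, E, F, G, H, I, J, K, L. That is one component of size 12.
The largest has 12 vertices.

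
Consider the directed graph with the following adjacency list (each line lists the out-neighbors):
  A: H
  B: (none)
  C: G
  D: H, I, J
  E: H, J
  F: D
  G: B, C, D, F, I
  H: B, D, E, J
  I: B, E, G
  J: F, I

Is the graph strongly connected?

No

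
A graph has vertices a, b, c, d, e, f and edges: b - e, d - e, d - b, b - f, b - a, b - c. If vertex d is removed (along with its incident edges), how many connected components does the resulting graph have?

1

With d gone, the remaining components are: {a, b, c, e, f}.
That is 1 component.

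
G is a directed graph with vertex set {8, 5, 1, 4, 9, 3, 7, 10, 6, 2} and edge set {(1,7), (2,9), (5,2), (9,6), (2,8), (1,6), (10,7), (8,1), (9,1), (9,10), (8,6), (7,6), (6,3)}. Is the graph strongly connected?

There is no directed path from 7 to 8, so the graph is not strongly connected.

No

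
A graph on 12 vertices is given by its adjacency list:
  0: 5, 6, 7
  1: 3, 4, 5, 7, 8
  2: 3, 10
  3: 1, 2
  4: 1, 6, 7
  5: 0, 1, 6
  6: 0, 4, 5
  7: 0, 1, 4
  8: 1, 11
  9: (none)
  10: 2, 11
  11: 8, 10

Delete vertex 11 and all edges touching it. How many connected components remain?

2

With 11 gone, the remaining components are: {9}; {0, 1, 2, 3, 4, 5, 6, 7, 8, 10}.
That is 2 components.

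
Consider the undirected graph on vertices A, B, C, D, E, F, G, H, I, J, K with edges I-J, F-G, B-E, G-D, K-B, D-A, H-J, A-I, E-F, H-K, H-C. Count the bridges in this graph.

The edges on the cycle H-K-B-E-F-G-D-A-I-J-H are not bridges since each lies on that cycle.
But removing H-C disconnects H from C — this is a bridge.

1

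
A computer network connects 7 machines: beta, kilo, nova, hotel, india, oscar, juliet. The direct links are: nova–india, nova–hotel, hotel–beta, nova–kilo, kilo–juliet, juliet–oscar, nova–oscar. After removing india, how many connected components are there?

With india gone, the remaining components are: {beta, kilo, nova, hotel, oscar, juliet}.
That is 1 component.

1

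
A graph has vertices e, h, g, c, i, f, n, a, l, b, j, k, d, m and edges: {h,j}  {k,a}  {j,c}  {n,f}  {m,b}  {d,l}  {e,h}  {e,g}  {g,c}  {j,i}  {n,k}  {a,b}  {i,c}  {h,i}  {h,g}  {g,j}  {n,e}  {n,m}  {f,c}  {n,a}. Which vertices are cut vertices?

n

Removing n increases the component count from 2 to 3, so n is a cut vertex.
By contrast removing f leaves 2 components; it is not a cut vertex. No other vertex is a cut vertex either.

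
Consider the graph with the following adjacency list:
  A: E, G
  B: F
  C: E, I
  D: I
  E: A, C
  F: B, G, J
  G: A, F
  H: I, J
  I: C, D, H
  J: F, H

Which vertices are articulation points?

F, I

Removing F increases the component count from 1 to 2, so F is a cut vertex.
Removing I increases the component count from 1 to 2, so I is a cut vertex.
By contrast removing J leaves 1 component; it is not a cut vertex. No other vertex is a cut vertex either.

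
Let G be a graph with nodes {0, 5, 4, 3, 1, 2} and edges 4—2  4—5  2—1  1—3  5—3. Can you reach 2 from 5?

From 5 we can reach 1, 2, 3, 4, 5, which includes 2.

Yes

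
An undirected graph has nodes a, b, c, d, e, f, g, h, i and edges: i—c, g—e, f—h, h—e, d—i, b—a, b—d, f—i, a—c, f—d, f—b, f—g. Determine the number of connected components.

Starting from a we can reach a, b, c, d, e, f, g, h, i. That is one component of size 9.
Total: 1 component.

1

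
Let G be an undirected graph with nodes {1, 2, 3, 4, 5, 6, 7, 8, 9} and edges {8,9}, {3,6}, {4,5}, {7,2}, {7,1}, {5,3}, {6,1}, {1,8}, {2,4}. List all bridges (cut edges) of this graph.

1-8, 8-9

The edges on the cycle 7-2-4-5-3-6-1-7 are not bridges since each lies on that cycle.
But removing 1—8 disconnects 1 from 8; removing 9—8 disconnects 9 from 8 — these are bridges.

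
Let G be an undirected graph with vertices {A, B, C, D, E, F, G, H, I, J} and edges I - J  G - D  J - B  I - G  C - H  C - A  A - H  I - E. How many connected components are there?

F is isolated — a component by itself.
Starting from A we can reach A, C, H. That is one component of size 3.
Starting from B we can reach B, D, E, G, I, J. That is one component of size 6.
Total: 3 components.

3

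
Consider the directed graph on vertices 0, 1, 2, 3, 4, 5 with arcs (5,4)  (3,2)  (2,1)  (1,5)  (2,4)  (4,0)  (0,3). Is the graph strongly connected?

Yes

From 3 we can reach every vertex (0, 1, 2, 3, 4, 5), and every vertex can reach 3 (0, 1, 2, 3, 4, 5). So the whole graph is one strongly connected component.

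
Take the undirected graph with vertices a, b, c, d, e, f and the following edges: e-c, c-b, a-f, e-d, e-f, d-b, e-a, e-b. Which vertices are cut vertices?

e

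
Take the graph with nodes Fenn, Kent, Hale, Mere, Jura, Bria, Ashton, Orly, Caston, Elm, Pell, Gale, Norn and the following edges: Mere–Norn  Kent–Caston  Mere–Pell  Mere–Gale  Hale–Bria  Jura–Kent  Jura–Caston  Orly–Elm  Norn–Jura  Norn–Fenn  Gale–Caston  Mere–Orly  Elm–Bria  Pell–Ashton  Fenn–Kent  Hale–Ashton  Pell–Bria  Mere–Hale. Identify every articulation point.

Mere

Removing Mere increases the component count from 1 to 2, so Mere is a cut vertex.
By contrast removing Bria leaves 1 component; it is not a cut vertex. No other vertex is a cut vertex either.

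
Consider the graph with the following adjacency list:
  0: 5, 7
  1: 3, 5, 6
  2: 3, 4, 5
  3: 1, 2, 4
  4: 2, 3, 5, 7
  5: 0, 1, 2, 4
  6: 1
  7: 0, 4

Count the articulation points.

1

Removing 1 increases the component count from 1 to 2, so 1 is a cut vertex.
By contrast removing 2 leaves 1 component; it is not a cut vertex. No other vertex is a cut vertex either.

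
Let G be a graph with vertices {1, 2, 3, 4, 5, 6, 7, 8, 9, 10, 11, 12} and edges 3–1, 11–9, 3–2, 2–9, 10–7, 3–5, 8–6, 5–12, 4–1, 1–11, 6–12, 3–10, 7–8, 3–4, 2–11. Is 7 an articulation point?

No

Deleting 7 leaves 1 component (was 1) (its neighbors 8, 10 remain connected to each other), so 7 is not a cut vertex.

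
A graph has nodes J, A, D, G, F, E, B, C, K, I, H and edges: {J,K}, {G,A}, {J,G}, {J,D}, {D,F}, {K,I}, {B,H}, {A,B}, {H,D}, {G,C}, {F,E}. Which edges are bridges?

The edges on the cycle J-G-A-B-H-D-J are not bridges since each lies on that cycle.
But removing G–C disconnects G from C; removing J–K disconnects J from K; removing I–K disconnects I from K; removing E–F disconnects E from F — these are bridges.
In total 5 edges are bridges.

C-G, D-F, E-F, I-K, J-K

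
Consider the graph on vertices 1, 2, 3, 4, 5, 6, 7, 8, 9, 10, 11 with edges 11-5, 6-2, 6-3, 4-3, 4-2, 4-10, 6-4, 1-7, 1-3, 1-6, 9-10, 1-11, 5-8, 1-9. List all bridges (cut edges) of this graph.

The edges on the cycle 1-9-10-4-6-1 are not bridges since each lies on that cycle.
But removing 1-7 disconnects 1 from 7; removing 5-8 disconnects 5 from 8; removing 11-1 disconnects 11 from 1; removing 11-5 disconnects 11 from 5 — these are bridges.

1-11, 1-7, 11-5, 5-8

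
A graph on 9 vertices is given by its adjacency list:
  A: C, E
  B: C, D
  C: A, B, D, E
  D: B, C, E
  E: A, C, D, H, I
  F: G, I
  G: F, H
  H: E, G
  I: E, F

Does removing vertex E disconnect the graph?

Yes

Deleting E raises the number of components from 1 to 2, so E is a cut vertex.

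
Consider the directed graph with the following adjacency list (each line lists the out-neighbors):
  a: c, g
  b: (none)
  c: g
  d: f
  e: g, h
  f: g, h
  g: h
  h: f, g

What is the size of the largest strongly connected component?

3

{f, g, h} are all mutually reachable — one SCC of size 3.
{d} is an SCC by itself.
{c} is an SCC by itself.
{e} is an SCC by itself.
{b} is an SCC by itself.
(and 1 more singleton SCC)
The largest has 3 vertices.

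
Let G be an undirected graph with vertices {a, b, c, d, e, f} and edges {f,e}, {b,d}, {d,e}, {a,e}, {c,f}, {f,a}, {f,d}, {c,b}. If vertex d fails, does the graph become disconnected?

No

Deleting d leaves 1 component (was 1) (its neighbors b, e, f remain connected to each other), so d is not a cut vertex.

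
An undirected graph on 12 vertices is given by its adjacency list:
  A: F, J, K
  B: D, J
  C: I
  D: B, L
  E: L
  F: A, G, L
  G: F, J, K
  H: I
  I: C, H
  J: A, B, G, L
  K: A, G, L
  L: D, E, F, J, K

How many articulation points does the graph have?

Removing I increases the component count from 2 to 3, so I is a cut vertex.
Removing L increases the component count from 2 to 3, so L is a cut vertex.
By contrast removing H leaves 2 components; it is not a cut vertex. No other vertex is a cut vertex either.

2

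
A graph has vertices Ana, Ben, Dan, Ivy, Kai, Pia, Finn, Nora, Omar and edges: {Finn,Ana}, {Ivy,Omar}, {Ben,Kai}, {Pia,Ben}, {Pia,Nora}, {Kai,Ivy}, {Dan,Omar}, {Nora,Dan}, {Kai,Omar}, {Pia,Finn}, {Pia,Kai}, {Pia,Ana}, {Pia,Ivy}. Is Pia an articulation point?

Deleting Pia raises the number of components from 1 to 2, so Pia is a cut vertex.

Yes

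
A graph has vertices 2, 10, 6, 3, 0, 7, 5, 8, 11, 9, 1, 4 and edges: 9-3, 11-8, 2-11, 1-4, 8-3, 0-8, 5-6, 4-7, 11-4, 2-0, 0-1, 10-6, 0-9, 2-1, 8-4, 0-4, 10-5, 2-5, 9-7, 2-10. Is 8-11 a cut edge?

After removing 8-11, the path 8-4-11 still connects them, so the edge is not a bridge.

No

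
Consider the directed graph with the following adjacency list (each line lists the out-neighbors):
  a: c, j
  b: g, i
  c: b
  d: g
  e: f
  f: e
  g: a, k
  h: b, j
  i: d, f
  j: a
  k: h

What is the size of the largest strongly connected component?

9

{a, b, c, d, g, h, i, j, k} are all mutually reachable — one SCC of size 9.
{e, f} are all mutually reachable — one SCC of size 2.
The largest has 9 vertices.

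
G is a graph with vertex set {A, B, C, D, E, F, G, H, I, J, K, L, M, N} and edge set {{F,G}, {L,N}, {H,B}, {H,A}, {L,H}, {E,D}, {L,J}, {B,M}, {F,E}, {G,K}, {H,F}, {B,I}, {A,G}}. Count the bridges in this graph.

9

The edges on the cycle H-F-G-A-H are not bridges since each lies on that cycle.
But removing L - H disconnects L from H; removing L - N disconnects L from N; removing K - G disconnects K from G; removing I - B disconnects I from B — these are bridges.
In total 9 edges are bridges.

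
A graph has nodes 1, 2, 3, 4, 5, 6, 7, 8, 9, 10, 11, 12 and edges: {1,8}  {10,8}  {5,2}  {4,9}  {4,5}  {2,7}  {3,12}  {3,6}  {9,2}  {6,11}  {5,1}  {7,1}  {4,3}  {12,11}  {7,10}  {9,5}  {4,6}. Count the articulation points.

1

Removing 4 increases the component count from 1 to 2, so 4 is a cut vertex.
By contrast removing 8 leaves 1 component; it is not a cut vertex. No other vertex is a cut vertex either.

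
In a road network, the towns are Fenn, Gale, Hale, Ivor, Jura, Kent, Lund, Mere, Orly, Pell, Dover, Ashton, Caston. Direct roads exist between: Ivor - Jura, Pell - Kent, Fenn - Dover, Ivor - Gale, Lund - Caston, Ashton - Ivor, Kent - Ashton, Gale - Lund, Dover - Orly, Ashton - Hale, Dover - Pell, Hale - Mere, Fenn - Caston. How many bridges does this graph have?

The edges on the cycle Fenn-Dover-Pell-Kent-Ashton-Ivor-Gale-Lund-Caston-Fenn are not bridges since each lies on that cycle.
But removing Hale - Ashton disconnects Hale from Ashton; removing Jura - Ivor disconnects Jura from Ivor; removing Dover - Orly disconnects Dover from Orly; removing Hale - Mere disconnects Hale from Mere — these are bridges.
That makes 4 bridges.

4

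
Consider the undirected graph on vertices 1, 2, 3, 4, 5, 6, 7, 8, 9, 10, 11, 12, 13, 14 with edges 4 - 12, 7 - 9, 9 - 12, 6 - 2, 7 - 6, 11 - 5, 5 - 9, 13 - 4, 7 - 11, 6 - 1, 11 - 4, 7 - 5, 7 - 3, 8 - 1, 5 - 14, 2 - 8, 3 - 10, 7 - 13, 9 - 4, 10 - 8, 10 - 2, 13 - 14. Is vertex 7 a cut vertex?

Yes

Deleting 7 raises the number of components from 1 to 2, so 7 is a cut vertex.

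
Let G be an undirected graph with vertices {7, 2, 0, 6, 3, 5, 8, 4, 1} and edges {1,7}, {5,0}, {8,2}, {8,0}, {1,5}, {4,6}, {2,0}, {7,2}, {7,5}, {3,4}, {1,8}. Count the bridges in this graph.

The edges on the cycle 1-7-2-0-8-1 are not bridges since each lies on that cycle.
But removing 3–4 disconnects 3 from 4; removing 6–4 disconnects 6 from 4 — these are bridges.
That makes 2 bridges.

2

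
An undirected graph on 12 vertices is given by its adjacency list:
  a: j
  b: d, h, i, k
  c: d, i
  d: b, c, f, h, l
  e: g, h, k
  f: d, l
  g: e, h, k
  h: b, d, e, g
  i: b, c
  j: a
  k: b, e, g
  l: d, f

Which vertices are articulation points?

d

Removing d increases the component count from 2 to 3, so d is a cut vertex.
By contrast removing h leaves 2 components; it is not a cut vertex. No other vertex is a cut vertex either.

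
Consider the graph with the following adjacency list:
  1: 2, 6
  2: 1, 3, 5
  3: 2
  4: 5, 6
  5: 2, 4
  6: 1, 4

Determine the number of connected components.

1

Starting from 1 we can reach 1, 2, 3, 4, 5, 6. That is one component of size 6.
Total: 1 component.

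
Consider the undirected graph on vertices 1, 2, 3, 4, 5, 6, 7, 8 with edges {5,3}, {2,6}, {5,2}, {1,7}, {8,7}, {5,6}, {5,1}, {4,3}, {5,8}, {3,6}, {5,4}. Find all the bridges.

none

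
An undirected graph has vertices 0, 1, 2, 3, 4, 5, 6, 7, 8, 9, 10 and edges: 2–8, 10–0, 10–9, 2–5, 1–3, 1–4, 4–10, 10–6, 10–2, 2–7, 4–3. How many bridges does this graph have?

8

The edges on the cycle 1-4-3-1 are not bridges since each lies on that cycle.
But removing 10–6 disconnects 10 from 6; removing 8–2 disconnects 8 from 2; removing 10–9 disconnects 10 from 9; removing 10–2 disconnects 10 from 2 — these are bridges.
In total 8 edges are bridges.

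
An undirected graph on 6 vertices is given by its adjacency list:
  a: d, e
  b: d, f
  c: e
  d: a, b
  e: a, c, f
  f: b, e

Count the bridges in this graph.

1

The edges on the cycle d-a-e-f-b-d are not bridges since each lies on that cycle.
But removing e-c disconnects e from c — this is a bridge.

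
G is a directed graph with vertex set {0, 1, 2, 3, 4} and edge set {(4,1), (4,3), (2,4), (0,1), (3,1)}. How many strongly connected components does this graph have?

{1} is an SCC by itself.
{2} is an SCC by itself.
{3} is an SCC by itself.
{4} is an SCC by itself.
{0} is an SCC by itself.
That gives 5 strongly connected components.

5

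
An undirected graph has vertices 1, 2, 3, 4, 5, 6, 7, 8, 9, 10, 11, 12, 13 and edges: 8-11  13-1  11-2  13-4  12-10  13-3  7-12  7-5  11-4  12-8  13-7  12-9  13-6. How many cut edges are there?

The edges on the cycle 13-7-12-8-11-4-13 are not bridges since each lies on that cycle.
But removing 11-2 disconnects 11 from 2; removing 7-5 disconnects 7 from 5; removing 12-10 disconnects 12 from 10; removing 13-1 disconnects 13 from 1 — these are bridges.
In total 7 edges are bridges.

7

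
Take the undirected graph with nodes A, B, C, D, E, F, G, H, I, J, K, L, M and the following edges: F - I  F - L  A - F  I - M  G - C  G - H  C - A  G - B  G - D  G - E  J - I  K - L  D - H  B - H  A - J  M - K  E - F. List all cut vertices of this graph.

G

Removing G increases the component count from 1 to 2, so G is a cut vertex.
By contrast removing A leaves 1 component; it is not a cut vertex. No other vertex is a cut vertex either.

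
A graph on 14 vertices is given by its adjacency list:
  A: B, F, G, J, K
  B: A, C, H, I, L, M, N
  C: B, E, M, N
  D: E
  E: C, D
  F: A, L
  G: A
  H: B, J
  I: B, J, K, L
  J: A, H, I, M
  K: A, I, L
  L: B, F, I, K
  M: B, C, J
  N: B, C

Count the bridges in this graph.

The edges on the cycle B-C-M-B are not bridges since each lies on that cycle.
But removing G-A disconnects G from A; removing D-E disconnects D from E; removing C-E disconnects C from E — these are bridges.
That makes 3 bridges.

3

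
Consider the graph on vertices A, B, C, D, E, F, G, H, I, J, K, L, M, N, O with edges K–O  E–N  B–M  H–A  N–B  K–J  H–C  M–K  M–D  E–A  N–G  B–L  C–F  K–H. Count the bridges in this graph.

7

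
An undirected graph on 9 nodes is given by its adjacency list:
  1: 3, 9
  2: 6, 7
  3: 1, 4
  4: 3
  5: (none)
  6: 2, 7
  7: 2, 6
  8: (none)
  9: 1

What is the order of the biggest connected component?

8 is isolated — a component by itself.
5 is isolated — a component by itself.
Starting from 2 we can reach 2, 6, 7. That is one component of size 3.
Starting from 1 we can reach 1, 3, 4, 9. That is one component of size 4.
The largest has 4 vertices.

4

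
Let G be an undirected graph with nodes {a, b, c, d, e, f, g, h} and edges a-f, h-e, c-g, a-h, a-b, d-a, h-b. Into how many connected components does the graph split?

2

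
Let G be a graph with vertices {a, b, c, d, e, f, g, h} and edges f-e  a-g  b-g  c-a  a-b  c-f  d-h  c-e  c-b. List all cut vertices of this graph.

Removing c increases the component count from 2 to 3, so c is a cut vertex.
By contrast removing d leaves 2 components; it is not a cut vertex. No other vertex is a cut vertex either.

c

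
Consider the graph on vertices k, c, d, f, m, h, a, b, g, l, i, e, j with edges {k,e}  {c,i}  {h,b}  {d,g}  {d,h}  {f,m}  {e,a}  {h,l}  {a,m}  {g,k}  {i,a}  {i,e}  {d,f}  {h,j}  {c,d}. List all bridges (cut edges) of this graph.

b-h, d-h, h-j, h-l

The edges on the cycle c-d-g-k-e-a-i-c are not bridges since each lies on that cycle.
But removing h–l disconnects h from l; removing h–b disconnects h from b; removing h–j disconnects h from j; removing h–d disconnects h from d — these are bridges.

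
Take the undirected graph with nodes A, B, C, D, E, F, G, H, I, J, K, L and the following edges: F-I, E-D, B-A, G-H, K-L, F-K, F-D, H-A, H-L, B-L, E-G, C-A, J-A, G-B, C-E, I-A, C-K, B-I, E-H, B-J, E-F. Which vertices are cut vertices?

none

Removing I, for instance, still leaves 1 component. No single vertex removal increases the component count — the graph has no articulation points.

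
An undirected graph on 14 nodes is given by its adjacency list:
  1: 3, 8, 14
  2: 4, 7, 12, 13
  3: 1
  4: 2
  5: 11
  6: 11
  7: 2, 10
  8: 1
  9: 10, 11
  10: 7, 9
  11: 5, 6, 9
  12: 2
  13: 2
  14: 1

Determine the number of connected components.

2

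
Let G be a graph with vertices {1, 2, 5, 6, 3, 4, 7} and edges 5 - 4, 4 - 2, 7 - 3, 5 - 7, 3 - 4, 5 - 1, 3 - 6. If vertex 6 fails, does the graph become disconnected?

No

Deleting 6 leaves 1 component (was 1), so 6 is not a cut vertex.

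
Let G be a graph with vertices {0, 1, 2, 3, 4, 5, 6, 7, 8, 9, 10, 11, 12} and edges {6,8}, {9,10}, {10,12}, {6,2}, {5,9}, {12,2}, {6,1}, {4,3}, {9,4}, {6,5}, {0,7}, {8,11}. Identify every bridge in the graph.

0-7, 1-6, 11-8, 3-4, 4-9, 6-8

The edges on the cycle 6-5-9-10-12-2-6 are not bridges since each lies on that cycle.
But removing 6—1 disconnects 6 from 1; removing 0—7 disconnects 0 from 7; removing 3—4 disconnects 3 from 4; removing 8—11 disconnects 8 from 11 — these are bridges.
In total 6 edges are bridges.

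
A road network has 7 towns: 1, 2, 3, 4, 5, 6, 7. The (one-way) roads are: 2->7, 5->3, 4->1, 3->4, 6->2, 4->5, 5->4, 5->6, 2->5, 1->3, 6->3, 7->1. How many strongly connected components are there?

1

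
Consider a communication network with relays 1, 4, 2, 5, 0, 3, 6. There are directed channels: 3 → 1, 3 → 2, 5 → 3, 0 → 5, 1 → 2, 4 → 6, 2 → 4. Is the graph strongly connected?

No

There is no directed path from 2 to 0, so the graph is not strongly connected.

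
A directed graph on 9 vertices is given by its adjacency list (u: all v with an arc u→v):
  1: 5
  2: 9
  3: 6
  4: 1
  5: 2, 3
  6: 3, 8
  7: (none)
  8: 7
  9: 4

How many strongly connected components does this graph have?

4

{1, 2, 4, 5, 9} are all mutually reachable — one SCC of size 5.
{3, 6} are all mutually reachable — one SCC of size 2.
{7} is an SCC by itself.
{8} is an SCC by itself.
That gives 4 strongly connected components.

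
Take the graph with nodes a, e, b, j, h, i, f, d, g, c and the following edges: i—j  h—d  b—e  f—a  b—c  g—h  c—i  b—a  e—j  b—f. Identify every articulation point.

b, h

Removing b increases the component count from 2 to 3, so b is a cut vertex.
Removing h increases the component count from 2 to 3, so h is a cut vertex.
By contrast removing j leaves 2 components; it is not a cut vertex. No other vertex is a cut vertex either.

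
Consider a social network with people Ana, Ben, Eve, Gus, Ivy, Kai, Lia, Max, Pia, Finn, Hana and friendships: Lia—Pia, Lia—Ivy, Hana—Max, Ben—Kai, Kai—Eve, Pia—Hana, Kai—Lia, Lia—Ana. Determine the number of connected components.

Finn is isolated — a component by itself.
Gus is isolated — a component by itself.
Starting from Ana we can reach Ana, Ben, Eve, Ivy, Kai, Lia, Max, Pia, Hana. That is one component of size 9.
Total: 3 components.

3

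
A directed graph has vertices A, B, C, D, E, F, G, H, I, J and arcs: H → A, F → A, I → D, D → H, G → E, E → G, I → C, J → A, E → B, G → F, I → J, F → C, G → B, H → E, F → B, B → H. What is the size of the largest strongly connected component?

5

{B, E, F, G, H} are all mutually reachable — one SCC of size 5.
{A} is an SCC by itself.
{I} is an SCC by itself.
{D} is an SCC by itself.
{C} is an SCC by itself.
(and 1 more singleton SCC)
The largest has 5 vertices.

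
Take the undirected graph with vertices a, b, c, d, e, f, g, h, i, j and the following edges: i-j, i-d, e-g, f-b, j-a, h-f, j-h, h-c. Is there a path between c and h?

From c we can reach a, b, c, d, f, h, i, j, which includes h.

Yes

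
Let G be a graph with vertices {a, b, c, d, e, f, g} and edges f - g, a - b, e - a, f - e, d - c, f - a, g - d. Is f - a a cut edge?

No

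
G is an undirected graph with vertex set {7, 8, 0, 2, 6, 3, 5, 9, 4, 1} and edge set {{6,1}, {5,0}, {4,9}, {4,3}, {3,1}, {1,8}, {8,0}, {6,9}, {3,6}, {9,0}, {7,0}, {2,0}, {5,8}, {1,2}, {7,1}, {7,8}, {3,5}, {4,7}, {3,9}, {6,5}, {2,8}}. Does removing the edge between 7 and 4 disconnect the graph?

No

After removing 7—4, the path 7-1-3-4 still connects them, so the edge is not a bridge.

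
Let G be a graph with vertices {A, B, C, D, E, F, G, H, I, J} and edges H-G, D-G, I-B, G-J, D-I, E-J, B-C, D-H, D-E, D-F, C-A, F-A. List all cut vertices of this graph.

D

Removing D increases the component count from 1 to 2, so D is a cut vertex.
By contrast removing I leaves 1 component; it is not a cut vertex. No other vertex is a cut vertex either.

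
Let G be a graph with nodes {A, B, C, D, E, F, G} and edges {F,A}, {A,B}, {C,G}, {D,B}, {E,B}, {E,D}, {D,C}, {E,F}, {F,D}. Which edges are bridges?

The edges on the cycle E-F-D-B-E are not bridges since each lies on that cycle.
But removing C–D disconnects C from D; removing G–C disconnects G from C — these are bridges.

C-D, C-G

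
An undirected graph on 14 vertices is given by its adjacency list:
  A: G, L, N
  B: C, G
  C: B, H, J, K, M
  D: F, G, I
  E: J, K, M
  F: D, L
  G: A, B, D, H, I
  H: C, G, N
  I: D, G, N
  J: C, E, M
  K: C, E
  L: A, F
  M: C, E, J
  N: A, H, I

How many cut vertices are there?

1

Removing C increases the component count from 1 to 2, so C is a cut vertex.
By contrast removing B leaves 1 component; it is not a cut vertex. No other vertex is a cut vertex either.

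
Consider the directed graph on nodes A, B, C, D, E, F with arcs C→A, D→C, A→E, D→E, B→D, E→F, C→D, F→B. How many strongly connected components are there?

1

{A, B, C, D, E, F} are all mutually reachable — one SCC of size 6.
That gives 1 strongly connected component.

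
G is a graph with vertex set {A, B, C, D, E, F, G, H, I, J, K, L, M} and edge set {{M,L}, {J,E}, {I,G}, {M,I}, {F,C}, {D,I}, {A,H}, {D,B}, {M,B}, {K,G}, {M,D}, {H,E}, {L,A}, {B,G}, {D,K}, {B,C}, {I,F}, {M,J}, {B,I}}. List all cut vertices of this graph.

M

Removing M increases the component count from 1 to 2, so M is a cut vertex.
By contrast removing C leaves 1 component; it is not a cut vertex. No other vertex is a cut vertex either.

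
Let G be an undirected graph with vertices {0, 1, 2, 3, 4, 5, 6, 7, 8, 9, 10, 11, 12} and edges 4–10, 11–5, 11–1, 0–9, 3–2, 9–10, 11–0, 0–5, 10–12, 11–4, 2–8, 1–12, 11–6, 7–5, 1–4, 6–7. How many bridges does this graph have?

The edges on the cycle 11-1-12-10-4-11 are not bridges since each lies on that cycle.
But removing 3–2 disconnects 3 from 2; removing 2–8 disconnects 2 from 8 — these are bridges.
That makes 2 bridges.

2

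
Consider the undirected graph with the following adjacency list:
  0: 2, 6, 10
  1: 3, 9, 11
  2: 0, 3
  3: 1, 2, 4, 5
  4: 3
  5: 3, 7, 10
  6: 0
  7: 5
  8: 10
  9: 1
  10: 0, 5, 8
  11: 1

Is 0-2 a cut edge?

No

After removing 0-2, the path 0-10-5-3-2 still connects them, so the edge is not a bridge.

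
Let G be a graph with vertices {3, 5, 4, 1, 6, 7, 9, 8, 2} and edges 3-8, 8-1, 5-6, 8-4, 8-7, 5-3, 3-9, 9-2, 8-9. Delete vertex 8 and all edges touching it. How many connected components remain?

4

With 8 gone, the remaining components are: {1}; {4}; {7}; {2, 3, 5, 6, 9}.
That is 4 components.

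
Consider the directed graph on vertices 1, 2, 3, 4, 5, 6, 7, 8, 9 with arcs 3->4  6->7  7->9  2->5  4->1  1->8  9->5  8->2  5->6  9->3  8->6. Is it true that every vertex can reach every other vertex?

Yes

From 7 we can reach every vertex (1, 2, 3, 4, 5, 6, 7, 8, 9), and every vertex can reach 7 (1, 2, 3, 4, 5, 6, 7, 8, 9). So the whole graph is one strongly connected component.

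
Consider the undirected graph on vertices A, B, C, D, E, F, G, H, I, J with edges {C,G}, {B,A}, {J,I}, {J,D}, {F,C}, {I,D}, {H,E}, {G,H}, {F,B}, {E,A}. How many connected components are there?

2

Starting from D we can reach D, I, J. That is one component of size 3.
Starting from A we can reach A, B, C, E, F, G, H. That is one component of size 7.
Total: 2 components.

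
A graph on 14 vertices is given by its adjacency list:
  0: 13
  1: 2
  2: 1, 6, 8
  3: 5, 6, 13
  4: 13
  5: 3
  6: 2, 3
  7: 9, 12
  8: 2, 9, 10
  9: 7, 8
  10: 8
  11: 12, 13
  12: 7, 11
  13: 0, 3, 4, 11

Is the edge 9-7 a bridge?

After removing 9-7, the path 9-8-2-6-3-13-11-12-7 still connects them, so the edge is not a bridge.

No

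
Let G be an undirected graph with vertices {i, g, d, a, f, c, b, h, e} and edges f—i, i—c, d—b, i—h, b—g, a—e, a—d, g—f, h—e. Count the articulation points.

Removing i increases the component count from 1 to 2, so i is a cut vertex.
By contrast removing g leaves 1 component; it is not a cut vertex. No other vertex is a cut vertex either.

1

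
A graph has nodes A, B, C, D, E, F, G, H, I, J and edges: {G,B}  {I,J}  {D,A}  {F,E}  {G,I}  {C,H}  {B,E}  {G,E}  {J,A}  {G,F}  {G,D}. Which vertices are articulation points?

G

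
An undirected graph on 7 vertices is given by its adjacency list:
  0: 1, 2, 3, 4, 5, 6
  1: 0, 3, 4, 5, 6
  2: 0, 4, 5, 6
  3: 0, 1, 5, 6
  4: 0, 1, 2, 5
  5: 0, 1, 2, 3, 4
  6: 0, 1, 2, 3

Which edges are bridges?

The edges on the cycle 0-2-4-0 are not bridges since each lies on that cycle.
Every edge lies on some cycle, so there are no bridges.

none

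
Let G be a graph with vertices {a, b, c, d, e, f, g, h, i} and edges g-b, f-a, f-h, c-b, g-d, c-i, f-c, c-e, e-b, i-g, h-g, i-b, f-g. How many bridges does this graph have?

2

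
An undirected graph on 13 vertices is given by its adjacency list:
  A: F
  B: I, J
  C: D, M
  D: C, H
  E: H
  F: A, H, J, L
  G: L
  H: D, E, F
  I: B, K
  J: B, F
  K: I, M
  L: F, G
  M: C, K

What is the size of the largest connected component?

13

Starting from A we can reach A, B, C, D, E, F, G, H, I, J, K, L, M. That is one component of size 13.
The largest has 13 vertices.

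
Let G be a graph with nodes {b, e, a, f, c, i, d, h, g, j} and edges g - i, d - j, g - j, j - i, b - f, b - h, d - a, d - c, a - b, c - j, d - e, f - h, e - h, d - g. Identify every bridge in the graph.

The edges on the cycle d-g-i-j-d are not bridges since each lies on that cycle.
Every edge lies on some cycle, so there are no bridges.

none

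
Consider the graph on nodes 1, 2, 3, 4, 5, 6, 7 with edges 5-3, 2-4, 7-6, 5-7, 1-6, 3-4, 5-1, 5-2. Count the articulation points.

1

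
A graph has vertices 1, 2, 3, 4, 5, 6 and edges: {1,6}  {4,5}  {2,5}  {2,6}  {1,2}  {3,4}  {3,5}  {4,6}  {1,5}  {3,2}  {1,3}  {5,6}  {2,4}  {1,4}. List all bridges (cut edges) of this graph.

The edges on the cycle 2-5-6-2 are not bridges since each lies on that cycle.
Every edge lies on some cycle, so there are no bridges.

none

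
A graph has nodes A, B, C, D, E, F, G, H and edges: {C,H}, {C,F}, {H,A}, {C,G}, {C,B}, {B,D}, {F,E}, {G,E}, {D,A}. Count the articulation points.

1

Removing C increases the component count from 1 to 2, so C is a cut vertex.
By contrast removing G leaves 1 component; it is not a cut vertex. No other vertex is a cut vertex either.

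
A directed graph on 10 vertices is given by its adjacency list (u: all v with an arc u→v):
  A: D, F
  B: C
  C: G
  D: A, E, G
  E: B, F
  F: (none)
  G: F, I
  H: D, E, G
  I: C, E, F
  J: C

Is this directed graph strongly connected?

There is no directed path from H to J, so the graph is not strongly connected.

No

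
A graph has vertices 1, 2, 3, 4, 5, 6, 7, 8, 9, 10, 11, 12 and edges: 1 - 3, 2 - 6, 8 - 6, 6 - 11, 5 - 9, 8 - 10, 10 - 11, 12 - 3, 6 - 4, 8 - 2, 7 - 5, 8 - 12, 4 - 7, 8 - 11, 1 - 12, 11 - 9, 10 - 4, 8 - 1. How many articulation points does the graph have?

1

Removing 8 increases the component count from 1 to 2, so 8 is a cut vertex.
By contrast removing 6 leaves 1 component; it is not a cut vertex. No other vertex is a cut vertex either.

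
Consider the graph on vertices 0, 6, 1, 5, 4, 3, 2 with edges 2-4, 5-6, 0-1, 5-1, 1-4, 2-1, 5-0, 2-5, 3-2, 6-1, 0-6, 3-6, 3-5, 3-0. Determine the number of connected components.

1

Starting from 0 we can reach 0, 1, 2, 3, 4, 5, 6. That is one component of size 7.
Total: 1 component.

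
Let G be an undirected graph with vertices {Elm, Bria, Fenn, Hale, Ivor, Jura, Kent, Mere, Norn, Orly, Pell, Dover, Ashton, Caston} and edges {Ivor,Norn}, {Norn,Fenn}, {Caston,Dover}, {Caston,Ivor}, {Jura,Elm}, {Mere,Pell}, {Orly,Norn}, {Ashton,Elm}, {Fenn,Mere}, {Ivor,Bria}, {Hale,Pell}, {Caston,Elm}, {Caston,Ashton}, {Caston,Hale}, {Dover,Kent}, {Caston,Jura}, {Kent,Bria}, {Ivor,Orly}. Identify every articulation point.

Caston

Removing Caston increases the component count from 1 to 2, so Caston is a cut vertex.
By contrast removing Pell leaves 1 component; it is not a cut vertex. No other vertex is a cut vertex either.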